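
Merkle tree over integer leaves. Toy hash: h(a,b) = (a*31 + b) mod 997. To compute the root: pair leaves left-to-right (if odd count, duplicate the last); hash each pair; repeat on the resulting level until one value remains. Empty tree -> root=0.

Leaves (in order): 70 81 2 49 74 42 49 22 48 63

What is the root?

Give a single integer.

L0: [70, 81, 2, 49, 74, 42, 49, 22, 48, 63]
L1: h(70,81)=(70*31+81)%997=257 h(2,49)=(2*31+49)%997=111 h(74,42)=(74*31+42)%997=342 h(49,22)=(49*31+22)%997=544 h(48,63)=(48*31+63)%997=554 -> [257, 111, 342, 544, 554]
L2: h(257,111)=(257*31+111)%997=102 h(342,544)=(342*31+544)%997=179 h(554,554)=(554*31+554)%997=779 -> [102, 179, 779]
L3: h(102,179)=(102*31+179)%997=350 h(779,779)=(779*31+779)%997=3 -> [350, 3]
L4: h(350,3)=(350*31+3)%997=883 -> [883]

Answer: 883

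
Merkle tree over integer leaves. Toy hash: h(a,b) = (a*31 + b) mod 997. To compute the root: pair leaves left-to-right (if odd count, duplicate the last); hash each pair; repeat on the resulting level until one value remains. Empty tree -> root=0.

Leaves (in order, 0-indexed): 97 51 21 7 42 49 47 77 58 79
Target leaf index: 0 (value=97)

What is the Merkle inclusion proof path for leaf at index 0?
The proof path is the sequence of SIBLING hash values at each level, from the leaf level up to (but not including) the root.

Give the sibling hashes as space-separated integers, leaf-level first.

L0 (leaves): [97, 51, 21, 7, 42, 49, 47, 77, 58, 79], target index=0
L1: h(97,51)=(97*31+51)%997=67 [pair 0] h(21,7)=(21*31+7)%997=658 [pair 1] h(42,49)=(42*31+49)%997=354 [pair 2] h(47,77)=(47*31+77)%997=537 [pair 3] h(58,79)=(58*31+79)%997=880 [pair 4] -> [67, 658, 354, 537, 880]
  Sibling for proof at L0: 51
L2: h(67,658)=(67*31+658)%997=741 [pair 0] h(354,537)=(354*31+537)%997=544 [pair 1] h(880,880)=(880*31+880)%997=244 [pair 2] -> [741, 544, 244]
  Sibling for proof at L1: 658
L3: h(741,544)=(741*31+544)%997=584 [pair 0] h(244,244)=(244*31+244)%997=829 [pair 1] -> [584, 829]
  Sibling for proof at L2: 544
L4: h(584,829)=(584*31+829)%997=987 [pair 0] -> [987]
  Sibling for proof at L3: 829
Root: 987
Proof path (sibling hashes from leaf to root): [51, 658, 544, 829]

Answer: 51 658 544 829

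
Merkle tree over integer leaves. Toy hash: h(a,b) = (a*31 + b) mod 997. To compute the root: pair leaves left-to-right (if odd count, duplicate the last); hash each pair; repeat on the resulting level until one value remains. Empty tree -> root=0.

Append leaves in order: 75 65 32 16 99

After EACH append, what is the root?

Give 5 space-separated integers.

After append 75 (leaves=[75]):
  L0: [75]
  root=75
After append 65 (leaves=[75, 65]):
  L0: [75, 65]
  L1: h(75,65)=(75*31+65)%997=396 -> [396]
  root=396
After append 32 (leaves=[75, 65, 32]):
  L0: [75, 65, 32]
  L1: h(75,65)=(75*31+65)%997=396 h(32,32)=(32*31+32)%997=27 -> [396, 27]
  L2: h(396,27)=(396*31+27)%997=339 -> [339]
  root=339
After append 16 (leaves=[75, 65, 32, 16]):
  L0: [75, 65, 32, 16]
  L1: h(75,65)=(75*31+65)%997=396 h(32,16)=(32*31+16)%997=11 -> [396, 11]
  L2: h(396,11)=(396*31+11)%997=323 -> [323]
  root=323
After append 99 (leaves=[75, 65, 32, 16, 99]):
  L0: [75, 65, 32, 16, 99]
  L1: h(75,65)=(75*31+65)%997=396 h(32,16)=(32*31+16)%997=11 h(99,99)=(99*31+99)%997=177 -> [396, 11, 177]
  L2: h(396,11)=(396*31+11)%997=323 h(177,177)=(177*31+177)%997=679 -> [323, 679]
  L3: h(323,679)=(323*31+679)%997=722 -> [722]
  root=722

Answer: 75 396 339 323 722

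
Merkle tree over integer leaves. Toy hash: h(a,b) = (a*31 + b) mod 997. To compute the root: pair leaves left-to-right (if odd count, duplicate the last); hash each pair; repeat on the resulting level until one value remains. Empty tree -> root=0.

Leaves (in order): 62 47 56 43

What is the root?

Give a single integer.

L0: [62, 47, 56, 43]
L1: h(62,47)=(62*31+47)%997=972 h(56,43)=(56*31+43)%997=782 -> [972, 782]
L2: h(972,782)=(972*31+782)%997=7 -> [7]

Answer: 7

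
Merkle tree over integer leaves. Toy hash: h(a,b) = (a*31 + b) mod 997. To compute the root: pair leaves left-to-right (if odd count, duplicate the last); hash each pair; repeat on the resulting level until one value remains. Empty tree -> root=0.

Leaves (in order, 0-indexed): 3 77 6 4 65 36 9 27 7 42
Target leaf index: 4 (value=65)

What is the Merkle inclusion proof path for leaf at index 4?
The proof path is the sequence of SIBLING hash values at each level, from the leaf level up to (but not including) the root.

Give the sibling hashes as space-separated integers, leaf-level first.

L0 (leaves): [3, 77, 6, 4, 65, 36, 9, 27, 7, 42], target index=4
L1: h(3,77)=(3*31+77)%997=170 [pair 0] h(6,4)=(6*31+4)%997=190 [pair 1] h(65,36)=(65*31+36)%997=57 [pair 2] h(9,27)=(9*31+27)%997=306 [pair 3] h(7,42)=(7*31+42)%997=259 [pair 4] -> [170, 190, 57, 306, 259]
  Sibling for proof at L0: 36
L2: h(170,190)=(170*31+190)%997=475 [pair 0] h(57,306)=(57*31+306)%997=79 [pair 1] h(259,259)=(259*31+259)%997=312 [pair 2] -> [475, 79, 312]
  Sibling for proof at L1: 306
L3: h(475,79)=(475*31+79)%997=846 [pair 0] h(312,312)=(312*31+312)%997=14 [pair 1] -> [846, 14]
  Sibling for proof at L2: 475
L4: h(846,14)=(846*31+14)%997=318 [pair 0] -> [318]
  Sibling for proof at L3: 14
Root: 318
Proof path (sibling hashes from leaf to root): [36, 306, 475, 14]

Answer: 36 306 475 14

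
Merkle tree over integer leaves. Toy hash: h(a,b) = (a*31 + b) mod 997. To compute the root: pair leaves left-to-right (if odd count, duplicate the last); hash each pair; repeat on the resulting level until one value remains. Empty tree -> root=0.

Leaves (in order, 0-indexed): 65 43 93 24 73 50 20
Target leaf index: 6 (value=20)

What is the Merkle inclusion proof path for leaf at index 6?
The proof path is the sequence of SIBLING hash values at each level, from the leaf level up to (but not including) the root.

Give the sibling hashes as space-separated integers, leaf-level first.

Answer: 20 319 903

Derivation:
L0 (leaves): [65, 43, 93, 24, 73, 50, 20], target index=6
L1: h(65,43)=(65*31+43)%997=64 [pair 0] h(93,24)=(93*31+24)%997=913 [pair 1] h(73,50)=(73*31+50)%997=319 [pair 2] h(20,20)=(20*31+20)%997=640 [pair 3] -> [64, 913, 319, 640]
  Sibling for proof at L0: 20
L2: h(64,913)=(64*31+913)%997=903 [pair 0] h(319,640)=(319*31+640)%997=559 [pair 1] -> [903, 559]
  Sibling for proof at L1: 319
L3: h(903,559)=(903*31+559)%997=636 [pair 0] -> [636]
  Sibling for proof at L2: 903
Root: 636
Proof path (sibling hashes from leaf to root): [20, 319, 903]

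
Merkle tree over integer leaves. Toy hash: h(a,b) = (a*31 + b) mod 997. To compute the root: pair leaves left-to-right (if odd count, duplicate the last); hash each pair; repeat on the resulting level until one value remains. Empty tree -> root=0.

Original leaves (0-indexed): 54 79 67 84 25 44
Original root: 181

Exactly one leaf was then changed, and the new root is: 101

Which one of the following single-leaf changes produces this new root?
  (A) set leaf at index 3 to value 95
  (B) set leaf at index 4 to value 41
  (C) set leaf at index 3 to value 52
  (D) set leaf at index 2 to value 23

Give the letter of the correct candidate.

Original leaves: [54, 79, 67, 84, 25, 44]
Target new root: 101
Try each candidate change and compute the resulting root:
Candidate A: set leaf[3] = 95 -> leaves = [54, 79, 67, 95, 25, 44]
  L0: [54, 79, 67, 95, 25, 44]
  L1: h(54,79)=(54*31+79)%997=756 h(67,95)=(67*31+95)%997=178 h(25,44)=(25*31+44)%997=819 -> [756, 178, 819]
  L2: h(756,178)=(756*31+178)%997=683 h(819,819)=(819*31+819)%997=286 -> [683, 286]
  L3: h(683,286)=(683*31+286)%997=522 -> [522]
  root = 522 != target 101
Candidate B: set leaf[4] = 41 -> leaves = [54, 79, 67, 84, 41, 44]
  L0: [54, 79, 67, 84, 41, 44]
  L1: h(54,79)=(54*31+79)%997=756 h(67,84)=(67*31+84)%997=167 h(41,44)=(41*31+44)%997=318 -> [756, 167, 318]
  L2: h(756,167)=(756*31+167)%997=672 h(318,318)=(318*31+318)%997=206 -> [672, 206]
  L3: h(672,206)=(672*31+206)%997=101 -> [101]
  root = 101 == target 101  ** MATCH **
Candidate C: set leaf[3] = 52 -> leaves = [54, 79, 67, 52, 25, 44]
  L0: [54, 79, 67, 52, 25, 44]
  L1: h(54,79)=(54*31+79)%997=756 h(67,52)=(67*31+52)%997=135 h(25,44)=(25*31+44)%997=819 -> [756, 135, 819]
  L2: h(756,135)=(756*31+135)%997=640 h(819,819)=(819*31+819)%997=286 -> [640, 286]
  L3: h(640,286)=(640*31+286)%997=186 -> [186]
  root = 186 != target 101
Candidate D: set leaf[2] = 23 -> leaves = [54, 79, 23, 84, 25, 44]
  L0: [54, 79, 23, 84, 25, 44]
  L1: h(54,79)=(54*31+79)%997=756 h(23,84)=(23*31+84)%997=797 h(25,44)=(25*31+44)%997=819 -> [756, 797, 819]
  L2: h(756,797)=(756*31+797)%997=305 h(819,819)=(819*31+819)%997=286 -> [305, 286]
  L3: h(305,286)=(305*31+286)%997=768 -> [768]
  root = 768 != target 101
Candidate B produces the target root.

Answer: B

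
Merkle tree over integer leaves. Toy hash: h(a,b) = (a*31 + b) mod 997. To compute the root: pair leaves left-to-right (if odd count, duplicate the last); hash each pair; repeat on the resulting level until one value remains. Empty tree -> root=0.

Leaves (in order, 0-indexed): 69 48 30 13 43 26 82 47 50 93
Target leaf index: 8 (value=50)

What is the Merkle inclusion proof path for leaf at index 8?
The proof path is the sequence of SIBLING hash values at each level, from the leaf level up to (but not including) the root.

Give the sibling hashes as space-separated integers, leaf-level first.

L0 (leaves): [69, 48, 30, 13, 43, 26, 82, 47, 50, 93], target index=8
L1: h(69,48)=(69*31+48)%997=193 [pair 0] h(30,13)=(30*31+13)%997=943 [pair 1] h(43,26)=(43*31+26)%997=362 [pair 2] h(82,47)=(82*31+47)%997=595 [pair 3] h(50,93)=(50*31+93)%997=646 [pair 4] -> [193, 943, 362, 595, 646]
  Sibling for proof at L0: 93
L2: h(193,943)=(193*31+943)%997=944 [pair 0] h(362,595)=(362*31+595)%997=850 [pair 1] h(646,646)=(646*31+646)%997=732 [pair 2] -> [944, 850, 732]
  Sibling for proof at L1: 646
L3: h(944,850)=(944*31+850)%997=204 [pair 0] h(732,732)=(732*31+732)%997=493 [pair 1] -> [204, 493]
  Sibling for proof at L2: 732
L4: h(204,493)=(204*31+493)%997=835 [pair 0] -> [835]
  Sibling for proof at L3: 204
Root: 835
Proof path (sibling hashes from leaf to root): [93, 646, 732, 204]

Answer: 93 646 732 204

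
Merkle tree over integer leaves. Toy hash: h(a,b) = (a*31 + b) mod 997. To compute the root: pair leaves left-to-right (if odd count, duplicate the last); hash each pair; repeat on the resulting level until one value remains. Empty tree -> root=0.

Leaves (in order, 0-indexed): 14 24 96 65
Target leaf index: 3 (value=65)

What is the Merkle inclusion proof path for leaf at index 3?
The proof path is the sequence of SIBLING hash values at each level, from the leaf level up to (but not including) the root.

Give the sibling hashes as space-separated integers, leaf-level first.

L0 (leaves): [14, 24, 96, 65], target index=3
L1: h(14,24)=(14*31+24)%997=458 [pair 0] h(96,65)=(96*31+65)%997=50 [pair 1] -> [458, 50]
  Sibling for proof at L0: 96
L2: h(458,50)=(458*31+50)%997=290 [pair 0] -> [290]
  Sibling for proof at L1: 458
Root: 290
Proof path (sibling hashes from leaf to root): [96, 458]

Answer: 96 458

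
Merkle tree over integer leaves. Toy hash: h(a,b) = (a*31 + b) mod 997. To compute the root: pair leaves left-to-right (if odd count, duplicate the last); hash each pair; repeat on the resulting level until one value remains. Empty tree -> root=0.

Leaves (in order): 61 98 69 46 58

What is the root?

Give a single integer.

L0: [61, 98, 69, 46, 58]
L1: h(61,98)=(61*31+98)%997=992 h(69,46)=(69*31+46)%997=191 h(58,58)=(58*31+58)%997=859 -> [992, 191, 859]
L2: h(992,191)=(992*31+191)%997=36 h(859,859)=(859*31+859)%997=569 -> [36, 569]
L3: h(36,569)=(36*31+569)%997=688 -> [688]

Answer: 688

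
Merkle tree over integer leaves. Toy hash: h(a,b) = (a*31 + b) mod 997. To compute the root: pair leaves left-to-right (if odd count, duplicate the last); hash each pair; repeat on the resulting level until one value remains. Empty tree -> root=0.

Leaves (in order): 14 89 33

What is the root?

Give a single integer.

L0: [14, 89, 33]
L1: h(14,89)=(14*31+89)%997=523 h(33,33)=(33*31+33)%997=59 -> [523, 59]
L2: h(523,59)=(523*31+59)%997=320 -> [320]

Answer: 320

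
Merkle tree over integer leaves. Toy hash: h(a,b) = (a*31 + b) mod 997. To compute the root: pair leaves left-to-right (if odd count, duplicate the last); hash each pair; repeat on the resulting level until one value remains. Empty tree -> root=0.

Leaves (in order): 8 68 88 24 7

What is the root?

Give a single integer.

L0: [8, 68, 88, 24, 7]
L1: h(8,68)=(8*31+68)%997=316 h(88,24)=(88*31+24)%997=758 h(7,7)=(7*31+7)%997=224 -> [316, 758, 224]
L2: h(316,758)=(316*31+758)%997=584 h(224,224)=(224*31+224)%997=189 -> [584, 189]
L3: h(584,189)=(584*31+189)%997=347 -> [347]

Answer: 347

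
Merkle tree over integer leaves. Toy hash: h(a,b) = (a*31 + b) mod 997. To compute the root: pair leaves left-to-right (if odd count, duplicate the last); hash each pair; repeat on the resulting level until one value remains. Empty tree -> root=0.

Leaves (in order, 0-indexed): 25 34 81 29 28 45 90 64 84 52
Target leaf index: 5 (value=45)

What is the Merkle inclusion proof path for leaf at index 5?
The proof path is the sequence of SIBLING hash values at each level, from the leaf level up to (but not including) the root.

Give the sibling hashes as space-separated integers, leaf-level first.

Answer: 28 860 700 925

Derivation:
L0 (leaves): [25, 34, 81, 29, 28, 45, 90, 64, 84, 52], target index=5
L1: h(25,34)=(25*31+34)%997=809 [pair 0] h(81,29)=(81*31+29)%997=546 [pair 1] h(28,45)=(28*31+45)%997=913 [pair 2] h(90,64)=(90*31+64)%997=860 [pair 3] h(84,52)=(84*31+52)%997=662 [pair 4] -> [809, 546, 913, 860, 662]
  Sibling for proof at L0: 28
L2: h(809,546)=(809*31+546)%997=700 [pair 0] h(913,860)=(913*31+860)%997=250 [pair 1] h(662,662)=(662*31+662)%997=247 [pair 2] -> [700, 250, 247]
  Sibling for proof at L1: 860
L3: h(700,250)=(700*31+250)%997=16 [pair 0] h(247,247)=(247*31+247)%997=925 [pair 1] -> [16, 925]
  Sibling for proof at L2: 700
L4: h(16,925)=(16*31+925)%997=424 [pair 0] -> [424]
  Sibling for proof at L3: 925
Root: 424
Proof path (sibling hashes from leaf to root): [28, 860, 700, 925]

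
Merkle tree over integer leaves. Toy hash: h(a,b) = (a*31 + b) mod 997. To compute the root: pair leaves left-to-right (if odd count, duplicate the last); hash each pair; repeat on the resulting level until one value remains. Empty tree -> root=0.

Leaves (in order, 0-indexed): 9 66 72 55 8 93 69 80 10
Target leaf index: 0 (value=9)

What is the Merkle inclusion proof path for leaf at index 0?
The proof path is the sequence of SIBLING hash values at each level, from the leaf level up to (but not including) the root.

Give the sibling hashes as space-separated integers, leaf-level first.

L0 (leaves): [9, 66, 72, 55, 8, 93, 69, 80, 10], target index=0
L1: h(9,66)=(9*31+66)%997=345 [pair 0] h(72,55)=(72*31+55)%997=293 [pair 1] h(8,93)=(8*31+93)%997=341 [pair 2] h(69,80)=(69*31+80)%997=225 [pair 3] h(10,10)=(10*31+10)%997=320 [pair 4] -> [345, 293, 341, 225, 320]
  Sibling for proof at L0: 66
L2: h(345,293)=(345*31+293)%997=21 [pair 0] h(341,225)=(341*31+225)%997=826 [pair 1] h(320,320)=(320*31+320)%997=270 [pair 2] -> [21, 826, 270]
  Sibling for proof at L1: 293
L3: h(21,826)=(21*31+826)%997=480 [pair 0] h(270,270)=(270*31+270)%997=664 [pair 1] -> [480, 664]
  Sibling for proof at L2: 826
L4: h(480,664)=(480*31+664)%997=589 [pair 0] -> [589]
  Sibling for proof at L3: 664
Root: 589
Proof path (sibling hashes from leaf to root): [66, 293, 826, 664]

Answer: 66 293 826 664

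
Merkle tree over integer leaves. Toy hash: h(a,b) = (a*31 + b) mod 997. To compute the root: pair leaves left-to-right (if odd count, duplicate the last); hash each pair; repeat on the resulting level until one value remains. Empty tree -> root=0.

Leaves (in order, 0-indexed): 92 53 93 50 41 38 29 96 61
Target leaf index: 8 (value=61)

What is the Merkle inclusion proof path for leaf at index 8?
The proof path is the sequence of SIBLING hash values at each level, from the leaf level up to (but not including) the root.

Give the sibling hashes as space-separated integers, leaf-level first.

L0 (leaves): [92, 53, 93, 50, 41, 38, 29, 96, 61], target index=8
L1: h(92,53)=(92*31+53)%997=911 [pair 0] h(93,50)=(93*31+50)%997=939 [pair 1] h(41,38)=(41*31+38)%997=312 [pair 2] h(29,96)=(29*31+96)%997=995 [pair 3] h(61,61)=(61*31+61)%997=955 [pair 4] -> [911, 939, 312, 995, 955]
  Sibling for proof at L0: 61
L2: h(911,939)=(911*31+939)%997=267 [pair 0] h(312,995)=(312*31+995)%997=697 [pair 1] h(955,955)=(955*31+955)%997=650 [pair 2] -> [267, 697, 650]
  Sibling for proof at L1: 955
L3: h(267,697)=(267*31+697)%997=1 [pair 0] h(650,650)=(650*31+650)%997=860 [pair 1] -> [1, 860]
  Sibling for proof at L2: 650
L4: h(1,860)=(1*31+860)%997=891 [pair 0] -> [891]
  Sibling for proof at L3: 1
Root: 891
Proof path (sibling hashes from leaf to root): [61, 955, 650, 1]

Answer: 61 955 650 1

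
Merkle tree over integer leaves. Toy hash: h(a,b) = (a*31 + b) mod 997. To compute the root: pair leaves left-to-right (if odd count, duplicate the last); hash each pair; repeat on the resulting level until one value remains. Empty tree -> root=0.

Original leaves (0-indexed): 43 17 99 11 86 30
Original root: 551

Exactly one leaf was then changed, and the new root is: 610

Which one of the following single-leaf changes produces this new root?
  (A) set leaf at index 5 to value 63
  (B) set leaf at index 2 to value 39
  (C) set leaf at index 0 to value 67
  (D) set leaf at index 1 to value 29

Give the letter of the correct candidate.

Answer: A

Derivation:
Original leaves: [43, 17, 99, 11, 86, 30]
Target new root: 610
Try each candidate change and compute the resulting root:
Candidate A: set leaf[5] = 63 -> leaves = [43, 17, 99, 11, 86, 63]
  L0: [43, 17, 99, 11, 86, 63]
  L1: h(43,17)=(43*31+17)%997=353 h(99,11)=(99*31+11)%997=89 h(86,63)=(86*31+63)%997=735 -> [353, 89, 735]
  L2: h(353,89)=(353*31+89)%997=65 h(735,735)=(735*31+735)%997=589 -> [65, 589]
  L3: h(65,589)=(65*31+589)%997=610 -> [610]
  root = 610 == target 610  ** MATCH **
Candidate B: set leaf[2] = 39 -> leaves = [43, 17, 39, 11, 86, 30]
  L0: [43, 17, 39, 11, 86, 30]
  L1: h(43,17)=(43*31+17)%997=353 h(39,11)=(39*31+11)%997=223 h(86,30)=(86*31+30)%997=702 -> [353, 223, 702]
  L2: h(353,223)=(353*31+223)%997=199 h(702,702)=(702*31+702)%997=530 -> [199, 530]
  L3: h(199,530)=(199*31+530)%997=717 -> [717]
  root = 717 != target 610
Candidate C: set leaf[0] = 67 -> leaves = [67, 17, 99, 11, 86, 30]
  L0: [67, 17, 99, 11, 86, 30]
  L1: h(67,17)=(67*31+17)%997=100 h(99,11)=(99*31+11)%997=89 h(86,30)=(86*31+30)%997=702 -> [100, 89, 702]
  L2: h(100,89)=(100*31+89)%997=198 h(702,702)=(702*31+702)%997=530 -> [198, 530]
  L3: h(198,530)=(198*31+530)%997=686 -> [686]
  root = 686 != target 610
Candidate D: set leaf[1] = 29 -> leaves = [43, 29, 99, 11, 86, 30]
  L0: [43, 29, 99, 11, 86, 30]
  L1: h(43,29)=(43*31+29)%997=365 h(99,11)=(99*31+11)%997=89 h(86,30)=(86*31+30)%997=702 -> [365, 89, 702]
  L2: h(365,89)=(365*31+89)%997=437 h(702,702)=(702*31+702)%997=530 -> [437, 530]
  L3: h(437,530)=(437*31+530)%997=119 -> [119]
  root = 119 != target 610
Candidate A produces the target root.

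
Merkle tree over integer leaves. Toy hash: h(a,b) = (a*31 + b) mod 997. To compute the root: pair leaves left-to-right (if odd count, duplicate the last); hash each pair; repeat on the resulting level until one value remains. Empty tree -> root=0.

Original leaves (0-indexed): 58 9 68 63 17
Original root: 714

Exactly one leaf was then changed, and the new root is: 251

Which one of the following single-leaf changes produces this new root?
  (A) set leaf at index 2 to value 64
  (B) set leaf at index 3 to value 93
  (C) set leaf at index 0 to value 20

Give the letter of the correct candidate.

Original leaves: [58, 9, 68, 63, 17]
Target new root: 251
Try each candidate change and compute the resulting root:
Candidate A: set leaf[2] = 64 -> leaves = [58, 9, 64, 63, 17]
  L0: [58, 9, 64, 63, 17]
  L1: h(58,9)=(58*31+9)%997=810 h(64,63)=(64*31+63)%997=53 h(17,17)=(17*31+17)%997=544 -> [810, 53, 544]
  L2: h(810,53)=(810*31+53)%997=238 h(544,544)=(544*31+544)%997=459 -> [238, 459]
  L3: h(238,459)=(238*31+459)%997=858 -> [858]
  root = 858 != target 251
Candidate B: set leaf[3] = 93 -> leaves = [58, 9, 68, 93, 17]
  L0: [58, 9, 68, 93, 17]
  L1: h(58,9)=(58*31+9)%997=810 h(68,93)=(68*31+93)%997=207 h(17,17)=(17*31+17)%997=544 -> [810, 207, 544]
  L2: h(810,207)=(810*31+207)%997=392 h(544,544)=(544*31+544)%997=459 -> [392, 459]
  L3: h(392,459)=(392*31+459)%997=647 -> [647]
  root = 647 != target 251
Candidate C: set leaf[0] = 20 -> leaves = [20, 9, 68, 63, 17]
  L0: [20, 9, 68, 63, 17]
  L1: h(20,9)=(20*31+9)%997=629 h(68,63)=(68*31+63)%997=177 h(17,17)=(17*31+17)%997=544 -> [629, 177, 544]
  L2: h(629,177)=(629*31+177)%997=733 h(544,544)=(544*31+544)%997=459 -> [733, 459]
  L3: h(733,459)=(733*31+459)%997=251 -> [251]
  root = 251 == target 251  ** MATCH **
Candidate C produces the target root.

Answer: C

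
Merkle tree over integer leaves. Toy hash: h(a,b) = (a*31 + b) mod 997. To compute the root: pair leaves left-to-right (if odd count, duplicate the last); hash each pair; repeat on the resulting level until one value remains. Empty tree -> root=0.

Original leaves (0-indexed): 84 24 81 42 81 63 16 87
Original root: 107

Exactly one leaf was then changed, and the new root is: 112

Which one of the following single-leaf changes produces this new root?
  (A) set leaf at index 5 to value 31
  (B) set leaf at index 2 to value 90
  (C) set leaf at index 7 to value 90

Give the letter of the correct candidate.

Original leaves: [84, 24, 81, 42, 81, 63, 16, 87]
Target new root: 112
Try each candidate change and compute the resulting root:
Candidate A: set leaf[5] = 31 -> leaves = [84, 24, 81, 42, 81, 31, 16, 87]
  L0: [84, 24, 81, 42, 81, 31, 16, 87]
  L1: h(84,24)=(84*31+24)%997=634 h(81,42)=(81*31+42)%997=559 h(81,31)=(81*31+31)%997=548 h(16,87)=(16*31+87)%997=583 -> [634, 559, 548, 583]
  L2: h(634,559)=(634*31+559)%997=273 h(548,583)=(548*31+583)%997=622 -> [273, 622]
  L3: h(273,622)=(273*31+622)%997=112 -> [112]
  root = 112 == target 112  ** MATCH **
Candidate B: set leaf[2] = 90 -> leaves = [84, 24, 90, 42, 81, 63, 16, 87]
  L0: [84, 24, 90, 42, 81, 63, 16, 87]
  L1: h(84,24)=(84*31+24)%997=634 h(90,42)=(90*31+42)%997=838 h(81,63)=(81*31+63)%997=580 h(16,87)=(16*31+87)%997=583 -> [634, 838, 580, 583]
  L2: h(634,838)=(634*31+838)%997=552 h(580,583)=(580*31+583)%997=617 -> [552, 617]
  L3: h(552,617)=(552*31+617)%997=780 -> [780]
  root = 780 != target 112
Candidate C: set leaf[7] = 90 -> leaves = [84, 24, 81, 42, 81, 63, 16, 90]
  L0: [84, 24, 81, 42, 81, 63, 16, 90]
  L1: h(84,24)=(84*31+24)%997=634 h(81,42)=(81*31+42)%997=559 h(81,63)=(81*31+63)%997=580 h(16,90)=(16*31+90)%997=586 -> [634, 559, 580, 586]
  L2: h(634,559)=(634*31+559)%997=273 h(580,586)=(580*31+586)%997=620 -> [273, 620]
  L3: h(273,620)=(273*31+620)%997=110 -> [110]
  root = 110 != target 112
Candidate A produces the target root.

Answer: A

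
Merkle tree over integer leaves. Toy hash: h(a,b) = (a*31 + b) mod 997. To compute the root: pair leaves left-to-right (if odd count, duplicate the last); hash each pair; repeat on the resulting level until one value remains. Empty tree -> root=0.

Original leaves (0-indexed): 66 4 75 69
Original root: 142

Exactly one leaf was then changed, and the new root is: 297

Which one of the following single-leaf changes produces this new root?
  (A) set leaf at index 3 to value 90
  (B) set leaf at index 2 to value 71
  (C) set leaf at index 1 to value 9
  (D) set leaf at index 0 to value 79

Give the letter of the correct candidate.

Answer: C

Derivation:
Original leaves: [66, 4, 75, 69]
Target new root: 297
Try each candidate change and compute the resulting root:
Candidate A: set leaf[3] = 90 -> leaves = [66, 4, 75, 90]
  L0: [66, 4, 75, 90]
  L1: h(66,4)=(66*31+4)%997=56 h(75,90)=(75*31+90)%997=421 -> [56, 421]
  L2: h(56,421)=(56*31+421)%997=163 -> [163]
  root = 163 != target 297
Candidate B: set leaf[2] = 71 -> leaves = [66, 4, 71, 69]
  L0: [66, 4, 71, 69]
  L1: h(66,4)=(66*31+4)%997=56 h(71,69)=(71*31+69)%997=276 -> [56, 276]
  L2: h(56,276)=(56*31+276)%997=18 -> [18]
  root = 18 != target 297
Candidate C: set leaf[1] = 9 -> leaves = [66, 9, 75, 69]
  L0: [66, 9, 75, 69]
  L1: h(66,9)=(66*31+9)%997=61 h(75,69)=(75*31+69)%997=400 -> [61, 400]
  L2: h(61,400)=(61*31+400)%997=297 -> [297]
  root = 297 == target 297  ** MATCH **
Candidate D: set leaf[0] = 79 -> leaves = [79, 4, 75, 69]
  L0: [79, 4, 75, 69]
  L1: h(79,4)=(79*31+4)%997=459 h(75,69)=(75*31+69)%997=400 -> [459, 400]
  L2: h(459,400)=(459*31+400)%997=671 -> [671]
  root = 671 != target 297
Candidate C produces the target root.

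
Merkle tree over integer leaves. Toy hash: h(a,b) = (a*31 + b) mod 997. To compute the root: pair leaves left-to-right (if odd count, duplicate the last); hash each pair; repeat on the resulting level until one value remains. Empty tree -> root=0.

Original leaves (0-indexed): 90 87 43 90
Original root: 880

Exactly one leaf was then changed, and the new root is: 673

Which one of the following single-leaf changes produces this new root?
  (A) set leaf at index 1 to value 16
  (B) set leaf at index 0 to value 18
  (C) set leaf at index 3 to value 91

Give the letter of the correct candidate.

Original leaves: [90, 87, 43, 90]
Target new root: 673
Try each candidate change and compute the resulting root:
Candidate A: set leaf[1] = 16 -> leaves = [90, 16, 43, 90]
  L0: [90, 16, 43, 90]
  L1: h(90,16)=(90*31+16)%997=812 h(43,90)=(43*31+90)%997=426 -> [812, 426]
  L2: h(812,426)=(812*31+426)%997=673 -> [673]
  root = 673 == target 673  ** MATCH **
Candidate B: set leaf[0] = 18 -> leaves = [18, 87, 43, 90]
  L0: [18, 87, 43, 90]
  L1: h(18,87)=(18*31+87)%997=645 h(43,90)=(43*31+90)%997=426 -> [645, 426]
  L2: h(645,426)=(645*31+426)%997=481 -> [481]
  root = 481 != target 673
Candidate C: set leaf[3] = 91 -> leaves = [90, 87, 43, 91]
  L0: [90, 87, 43, 91]
  L1: h(90,87)=(90*31+87)%997=883 h(43,91)=(43*31+91)%997=427 -> [883, 427]
  L2: h(883,427)=(883*31+427)%997=881 -> [881]
  root = 881 != target 673
Candidate A produces the target root.

Answer: A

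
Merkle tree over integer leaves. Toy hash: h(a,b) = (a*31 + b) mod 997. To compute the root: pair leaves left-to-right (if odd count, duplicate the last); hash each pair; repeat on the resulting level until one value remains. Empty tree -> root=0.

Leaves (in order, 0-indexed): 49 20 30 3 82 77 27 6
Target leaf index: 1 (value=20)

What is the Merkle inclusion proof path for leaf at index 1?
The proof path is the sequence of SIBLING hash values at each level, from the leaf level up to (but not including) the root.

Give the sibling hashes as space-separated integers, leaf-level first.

L0 (leaves): [49, 20, 30, 3, 82, 77, 27, 6], target index=1
L1: h(49,20)=(49*31+20)%997=542 [pair 0] h(30,3)=(30*31+3)%997=933 [pair 1] h(82,77)=(82*31+77)%997=625 [pair 2] h(27,6)=(27*31+6)%997=843 [pair 3] -> [542, 933, 625, 843]
  Sibling for proof at L0: 49
L2: h(542,933)=(542*31+933)%997=786 [pair 0] h(625,843)=(625*31+843)%997=278 [pair 1] -> [786, 278]
  Sibling for proof at L1: 933
L3: h(786,278)=(786*31+278)%997=716 [pair 0] -> [716]
  Sibling for proof at L2: 278
Root: 716
Proof path (sibling hashes from leaf to root): [49, 933, 278]

Answer: 49 933 278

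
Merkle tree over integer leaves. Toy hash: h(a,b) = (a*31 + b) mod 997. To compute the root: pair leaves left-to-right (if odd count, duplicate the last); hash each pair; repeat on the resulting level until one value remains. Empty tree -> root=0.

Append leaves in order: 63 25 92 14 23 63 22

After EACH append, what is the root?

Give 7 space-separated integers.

After append 63 (leaves=[63]):
  L0: [63]
  root=63
After append 25 (leaves=[63, 25]):
  L0: [63, 25]
  L1: h(63,25)=(63*31+25)%997=981 -> [981]
  root=981
After append 92 (leaves=[63, 25, 92]):
  L0: [63, 25, 92]
  L1: h(63,25)=(63*31+25)%997=981 h(92,92)=(92*31+92)%997=950 -> [981, 950]
  L2: h(981,950)=(981*31+950)%997=454 -> [454]
  root=454
After append 14 (leaves=[63, 25, 92, 14]):
  L0: [63, 25, 92, 14]
  L1: h(63,25)=(63*31+25)%997=981 h(92,14)=(92*31+14)%997=872 -> [981, 872]
  L2: h(981,872)=(981*31+872)%997=376 -> [376]
  root=376
After append 23 (leaves=[63, 25, 92, 14, 23]):
  L0: [63, 25, 92, 14, 23]
  L1: h(63,25)=(63*31+25)%997=981 h(92,14)=(92*31+14)%997=872 h(23,23)=(23*31+23)%997=736 -> [981, 872, 736]
  L2: h(981,872)=(981*31+872)%997=376 h(736,736)=(736*31+736)%997=621 -> [376, 621]
  L3: h(376,621)=(376*31+621)%997=313 -> [313]
  root=313
After append 63 (leaves=[63, 25, 92, 14, 23, 63]):
  L0: [63, 25, 92, 14, 23, 63]
  L1: h(63,25)=(63*31+25)%997=981 h(92,14)=(92*31+14)%997=872 h(23,63)=(23*31+63)%997=776 -> [981, 872, 776]
  L2: h(981,872)=(981*31+872)%997=376 h(776,776)=(776*31+776)%997=904 -> [376, 904]
  L3: h(376,904)=(376*31+904)%997=596 -> [596]
  root=596
After append 22 (leaves=[63, 25, 92, 14, 23, 63, 22]):
  L0: [63, 25, 92, 14, 23, 63, 22]
  L1: h(63,25)=(63*31+25)%997=981 h(92,14)=(92*31+14)%997=872 h(23,63)=(23*31+63)%997=776 h(22,22)=(22*31+22)%997=704 -> [981, 872, 776, 704]
  L2: h(981,872)=(981*31+872)%997=376 h(776,704)=(776*31+704)%997=832 -> [376, 832]
  L3: h(376,832)=(376*31+832)%997=524 -> [524]
  root=524

Answer: 63 981 454 376 313 596 524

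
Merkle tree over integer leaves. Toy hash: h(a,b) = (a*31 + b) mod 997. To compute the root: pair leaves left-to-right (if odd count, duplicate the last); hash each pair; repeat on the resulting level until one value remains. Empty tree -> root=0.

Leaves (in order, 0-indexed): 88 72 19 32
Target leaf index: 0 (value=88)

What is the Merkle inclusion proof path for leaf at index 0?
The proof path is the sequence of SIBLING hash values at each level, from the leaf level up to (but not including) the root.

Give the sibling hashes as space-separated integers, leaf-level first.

Answer: 72 621

Derivation:
L0 (leaves): [88, 72, 19, 32], target index=0
L1: h(88,72)=(88*31+72)%997=806 [pair 0] h(19,32)=(19*31+32)%997=621 [pair 1] -> [806, 621]
  Sibling for proof at L0: 72
L2: h(806,621)=(806*31+621)%997=682 [pair 0] -> [682]
  Sibling for proof at L1: 621
Root: 682
Proof path (sibling hashes from leaf to root): [72, 621]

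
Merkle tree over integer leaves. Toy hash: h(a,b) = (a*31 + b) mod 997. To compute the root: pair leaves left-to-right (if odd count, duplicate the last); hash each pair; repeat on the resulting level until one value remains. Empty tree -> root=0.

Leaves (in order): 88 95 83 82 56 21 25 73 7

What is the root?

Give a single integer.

L0: [88, 95, 83, 82, 56, 21, 25, 73, 7]
L1: h(88,95)=(88*31+95)%997=829 h(83,82)=(83*31+82)%997=661 h(56,21)=(56*31+21)%997=760 h(25,73)=(25*31+73)%997=848 h(7,7)=(7*31+7)%997=224 -> [829, 661, 760, 848, 224]
L2: h(829,661)=(829*31+661)%997=438 h(760,848)=(760*31+848)%997=480 h(224,224)=(224*31+224)%997=189 -> [438, 480, 189]
L3: h(438,480)=(438*31+480)%997=100 h(189,189)=(189*31+189)%997=66 -> [100, 66]
L4: h(100,66)=(100*31+66)%997=175 -> [175]

Answer: 175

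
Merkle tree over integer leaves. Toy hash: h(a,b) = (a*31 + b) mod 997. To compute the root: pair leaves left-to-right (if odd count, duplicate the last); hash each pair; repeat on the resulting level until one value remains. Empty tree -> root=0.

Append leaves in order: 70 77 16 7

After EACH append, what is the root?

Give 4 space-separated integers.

Answer: 70 253 379 370

Derivation:
After append 70 (leaves=[70]):
  L0: [70]
  root=70
After append 77 (leaves=[70, 77]):
  L0: [70, 77]
  L1: h(70,77)=(70*31+77)%997=253 -> [253]
  root=253
After append 16 (leaves=[70, 77, 16]):
  L0: [70, 77, 16]
  L1: h(70,77)=(70*31+77)%997=253 h(16,16)=(16*31+16)%997=512 -> [253, 512]
  L2: h(253,512)=(253*31+512)%997=379 -> [379]
  root=379
After append 7 (leaves=[70, 77, 16, 7]):
  L0: [70, 77, 16, 7]
  L1: h(70,77)=(70*31+77)%997=253 h(16,7)=(16*31+7)%997=503 -> [253, 503]
  L2: h(253,503)=(253*31+503)%997=370 -> [370]
  root=370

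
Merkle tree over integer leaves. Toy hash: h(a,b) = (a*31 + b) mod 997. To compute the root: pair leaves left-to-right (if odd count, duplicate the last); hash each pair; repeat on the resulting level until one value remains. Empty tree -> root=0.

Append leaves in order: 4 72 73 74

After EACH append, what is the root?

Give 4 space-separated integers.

After append 4 (leaves=[4]):
  L0: [4]
  root=4
After append 72 (leaves=[4, 72]):
  L0: [4, 72]
  L1: h(4,72)=(4*31+72)%997=196 -> [196]
  root=196
After append 73 (leaves=[4, 72, 73]):
  L0: [4, 72, 73]
  L1: h(4,72)=(4*31+72)%997=196 h(73,73)=(73*31+73)%997=342 -> [196, 342]
  L2: h(196,342)=(196*31+342)%997=436 -> [436]
  root=436
After append 74 (leaves=[4, 72, 73, 74]):
  L0: [4, 72, 73, 74]
  L1: h(4,72)=(4*31+72)%997=196 h(73,74)=(73*31+74)%997=343 -> [196, 343]
  L2: h(196,343)=(196*31+343)%997=437 -> [437]
  root=437

Answer: 4 196 436 437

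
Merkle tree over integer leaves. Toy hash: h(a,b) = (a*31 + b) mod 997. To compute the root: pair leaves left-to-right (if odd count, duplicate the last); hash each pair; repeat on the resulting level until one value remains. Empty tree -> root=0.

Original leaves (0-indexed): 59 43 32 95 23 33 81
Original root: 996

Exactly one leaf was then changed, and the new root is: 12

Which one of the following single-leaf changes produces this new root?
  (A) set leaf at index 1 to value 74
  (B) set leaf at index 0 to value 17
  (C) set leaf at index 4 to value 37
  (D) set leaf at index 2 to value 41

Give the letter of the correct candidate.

Original leaves: [59, 43, 32, 95, 23, 33, 81]
Target new root: 12
Try each candidate change and compute the resulting root:
Candidate A: set leaf[1] = 74 -> leaves = [59, 74, 32, 95, 23, 33, 81]
  L0: [59, 74, 32, 95, 23, 33, 81]
  L1: h(59,74)=(59*31+74)%997=906 h(32,95)=(32*31+95)%997=90 h(23,33)=(23*31+33)%997=746 h(81,81)=(81*31+81)%997=598 -> [906, 90, 746, 598]
  L2: h(906,90)=(906*31+90)%997=260 h(746,598)=(746*31+598)%997=793 -> [260, 793]
  L3: h(260,793)=(260*31+793)%997=877 -> [877]
  root = 877 != target 12
Candidate B: set leaf[0] = 17 -> leaves = [17, 43, 32, 95, 23, 33, 81]
  L0: [17, 43, 32, 95, 23, 33, 81]
  L1: h(17,43)=(17*31+43)%997=570 h(32,95)=(32*31+95)%997=90 h(23,33)=(23*31+33)%997=746 h(81,81)=(81*31+81)%997=598 -> [570, 90, 746, 598]
  L2: h(570,90)=(570*31+90)%997=811 h(746,598)=(746*31+598)%997=793 -> [811, 793]
  L3: h(811,793)=(811*31+793)%997=12 -> [12]
  root = 12 == target 12  ** MATCH **
Candidate C: set leaf[4] = 37 -> leaves = [59, 43, 32, 95, 37, 33, 81]
  L0: [59, 43, 32, 95, 37, 33, 81]
  L1: h(59,43)=(59*31+43)%997=875 h(32,95)=(32*31+95)%997=90 h(37,33)=(37*31+33)%997=183 h(81,81)=(81*31+81)%997=598 -> [875, 90, 183, 598]
  L2: h(875,90)=(875*31+90)%997=296 h(183,598)=(183*31+598)%997=289 -> [296, 289]
  L3: h(296,289)=(296*31+289)%997=492 -> [492]
  root = 492 != target 12
Candidate D: set leaf[2] = 41 -> leaves = [59, 43, 41, 95, 23, 33, 81]
  L0: [59, 43, 41, 95, 23, 33, 81]
  L1: h(59,43)=(59*31+43)%997=875 h(41,95)=(41*31+95)%997=369 h(23,33)=(23*31+33)%997=746 h(81,81)=(81*31+81)%997=598 -> [875, 369, 746, 598]
  L2: h(875,369)=(875*31+369)%997=575 h(746,598)=(746*31+598)%997=793 -> [575, 793]
  L3: h(575,793)=(575*31+793)%997=672 -> [672]
  root = 672 != target 12
Candidate B produces the target root.

Answer: B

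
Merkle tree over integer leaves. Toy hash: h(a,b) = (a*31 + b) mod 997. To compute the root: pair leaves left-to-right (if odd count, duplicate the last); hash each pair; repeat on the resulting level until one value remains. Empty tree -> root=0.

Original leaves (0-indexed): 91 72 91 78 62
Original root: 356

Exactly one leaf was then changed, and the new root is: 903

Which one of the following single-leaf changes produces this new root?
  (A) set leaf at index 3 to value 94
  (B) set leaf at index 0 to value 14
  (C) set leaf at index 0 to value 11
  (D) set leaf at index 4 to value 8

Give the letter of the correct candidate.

Answer: C

Derivation:
Original leaves: [91, 72, 91, 78, 62]
Target new root: 903
Try each candidate change and compute the resulting root:
Candidate A: set leaf[3] = 94 -> leaves = [91, 72, 91, 94, 62]
  L0: [91, 72, 91, 94, 62]
  L1: h(91,72)=(91*31+72)%997=899 h(91,94)=(91*31+94)%997=921 h(62,62)=(62*31+62)%997=987 -> [899, 921, 987]
  L2: h(899,921)=(899*31+921)%997=874 h(987,987)=(987*31+987)%997=677 -> [874, 677]
  L3: h(874,677)=(874*31+677)%997=852 -> [852]
  root = 852 != target 903
Candidate B: set leaf[0] = 14 -> leaves = [14, 72, 91, 78, 62]
  L0: [14, 72, 91, 78, 62]
  L1: h(14,72)=(14*31+72)%997=506 h(91,78)=(91*31+78)%997=905 h(62,62)=(62*31+62)%997=987 -> [506, 905, 987]
  L2: h(506,905)=(506*31+905)%997=639 h(987,987)=(987*31+987)%997=677 -> [639, 677]
  L3: h(639,677)=(639*31+677)%997=546 -> [546]
  root = 546 != target 903
Candidate C: set leaf[0] = 11 -> leaves = [11, 72, 91, 78, 62]
  L0: [11, 72, 91, 78, 62]
  L1: h(11,72)=(11*31+72)%997=413 h(91,78)=(91*31+78)%997=905 h(62,62)=(62*31+62)%997=987 -> [413, 905, 987]
  L2: h(413,905)=(413*31+905)%997=747 h(987,987)=(987*31+987)%997=677 -> [747, 677]
  L3: h(747,677)=(747*31+677)%997=903 -> [903]
  root = 903 == target 903  ** MATCH **
Candidate D: set leaf[4] = 8 -> leaves = [91, 72, 91, 78, 8]
  L0: [91, 72, 91, 78, 8]
  L1: h(91,72)=(91*31+72)%997=899 h(91,78)=(91*31+78)%997=905 h(8,8)=(8*31+8)%997=256 -> [899, 905, 256]
  L2: h(899,905)=(899*31+905)%997=858 h(256,256)=(256*31+256)%997=216 -> [858, 216]
  L3: h(858,216)=(858*31+216)%997=892 -> [892]
  root = 892 != target 903
Candidate C produces the target root.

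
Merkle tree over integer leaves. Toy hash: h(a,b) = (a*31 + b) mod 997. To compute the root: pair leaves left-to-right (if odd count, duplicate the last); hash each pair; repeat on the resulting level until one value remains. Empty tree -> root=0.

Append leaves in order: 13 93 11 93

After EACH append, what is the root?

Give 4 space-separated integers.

After append 13 (leaves=[13]):
  L0: [13]
  root=13
After append 93 (leaves=[13, 93]):
  L0: [13, 93]
  L1: h(13,93)=(13*31+93)%997=496 -> [496]
  root=496
After append 11 (leaves=[13, 93, 11]):
  L0: [13, 93, 11]
  L1: h(13,93)=(13*31+93)%997=496 h(11,11)=(11*31+11)%997=352 -> [496, 352]
  L2: h(496,352)=(496*31+352)%997=773 -> [773]
  root=773
After append 93 (leaves=[13, 93, 11, 93]):
  L0: [13, 93, 11, 93]
  L1: h(13,93)=(13*31+93)%997=496 h(11,93)=(11*31+93)%997=434 -> [496, 434]
  L2: h(496,434)=(496*31+434)%997=855 -> [855]
  root=855

Answer: 13 496 773 855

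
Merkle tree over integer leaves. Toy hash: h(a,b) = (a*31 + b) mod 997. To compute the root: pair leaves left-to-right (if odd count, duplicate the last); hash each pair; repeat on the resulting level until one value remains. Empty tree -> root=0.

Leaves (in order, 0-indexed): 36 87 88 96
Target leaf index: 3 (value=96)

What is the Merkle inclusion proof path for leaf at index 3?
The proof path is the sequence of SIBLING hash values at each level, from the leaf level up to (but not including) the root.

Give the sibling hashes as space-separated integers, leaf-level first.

Answer: 88 206

Derivation:
L0 (leaves): [36, 87, 88, 96], target index=3
L1: h(36,87)=(36*31+87)%997=206 [pair 0] h(88,96)=(88*31+96)%997=830 [pair 1] -> [206, 830]
  Sibling for proof at L0: 88
L2: h(206,830)=(206*31+830)%997=237 [pair 0] -> [237]
  Sibling for proof at L1: 206
Root: 237
Proof path (sibling hashes from leaf to root): [88, 206]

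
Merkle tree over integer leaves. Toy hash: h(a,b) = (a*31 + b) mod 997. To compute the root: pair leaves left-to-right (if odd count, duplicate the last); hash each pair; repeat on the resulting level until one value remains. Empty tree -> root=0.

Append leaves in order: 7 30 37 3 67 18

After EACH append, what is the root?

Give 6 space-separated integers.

After append 7 (leaves=[7]):
  L0: [7]
  root=7
After append 30 (leaves=[7, 30]):
  L0: [7, 30]
  L1: h(7,30)=(7*31+30)%997=247 -> [247]
  root=247
After append 37 (leaves=[7, 30, 37]):
  L0: [7, 30, 37]
  L1: h(7,30)=(7*31+30)%997=247 h(37,37)=(37*31+37)%997=187 -> [247, 187]
  L2: h(247,187)=(247*31+187)%997=865 -> [865]
  root=865
After append 3 (leaves=[7, 30, 37, 3]):
  L0: [7, 30, 37, 3]
  L1: h(7,30)=(7*31+30)%997=247 h(37,3)=(37*31+3)%997=153 -> [247, 153]
  L2: h(247,153)=(247*31+153)%997=831 -> [831]
  root=831
After append 67 (leaves=[7, 30, 37, 3, 67]):
  L0: [7, 30, 37, 3, 67]
  L1: h(7,30)=(7*31+30)%997=247 h(37,3)=(37*31+3)%997=153 h(67,67)=(67*31+67)%997=150 -> [247, 153, 150]
  L2: h(247,153)=(247*31+153)%997=831 h(150,150)=(150*31+150)%997=812 -> [831, 812]
  L3: h(831,812)=(831*31+812)%997=651 -> [651]
  root=651
After append 18 (leaves=[7, 30, 37, 3, 67, 18]):
  L0: [7, 30, 37, 3, 67, 18]
  L1: h(7,30)=(7*31+30)%997=247 h(37,3)=(37*31+3)%997=153 h(67,18)=(67*31+18)%997=101 -> [247, 153, 101]
  L2: h(247,153)=(247*31+153)%997=831 h(101,101)=(101*31+101)%997=241 -> [831, 241]
  L3: h(831,241)=(831*31+241)%997=80 -> [80]
  root=80

Answer: 7 247 865 831 651 80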